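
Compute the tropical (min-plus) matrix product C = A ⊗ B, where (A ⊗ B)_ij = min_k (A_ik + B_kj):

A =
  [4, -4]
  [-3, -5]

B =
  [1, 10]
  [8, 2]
A ⊗ B =
  [4, -2]
  [-2, -3]

Apply the min-plus product entry-by-entry:
  C[0][0] = min over k of (A[0][0] + B[0][0] = 4 + 1 = 5, A[0][1] + B[1][0] = -4 + 8 = 4) = 4 (attained at k = 1)
  C[0][1] = min over k of (A[0][0] + B[0][1] = 4 + 10 = 14, A[0][1] + B[1][1] = -4 + 2 = -2) = -2 (attained at k = 1)
  C[1][0] = min over k of (A[1][0] + B[0][0] = -3 + 1 = -2, A[1][1] + B[1][0] = -5 + 8 = 3) = -2 (attained at k = 0)
  C[1][1] = min over k of (A[1][0] + B[0][1] = -3 + 10 = 7, A[1][1] + B[1][1] = -5 + 2 = -3) = -3 (attained at k = 1)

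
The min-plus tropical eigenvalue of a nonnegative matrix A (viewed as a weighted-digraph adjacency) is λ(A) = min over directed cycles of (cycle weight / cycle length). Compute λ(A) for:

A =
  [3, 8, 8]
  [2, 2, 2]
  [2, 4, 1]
λ(A) = 1

Enumerate directed cycles and compute their means (weight / length). Sample:
  cycle 0 → 0: weight = 3, length = 1, mean = 3/1 ≈ 3.000
  cycle 1 → 1: weight = 2, length = 1, mean = 2/1 ≈ 2.000
  cycle 2 → 2: weight = 1, length = 1, mean = 1/1 ≈ 1.000
  cycle 0 → 1 → 0: weight = 10, length = 2, mean = 10/2 ≈ 5.000
  cycle 0 → 2 → 0: weight = 10, length = 2, mean = 10/2 ≈ 5.000
  cycle 1 → 0 → 1: weight = 10, length = 2, mean = 10/2 ≈ 5.000
Minimum mean = 1.000, attained e.g. along the cycle 2 → 2 with weight 1 and length 1. So λ(A) = 1/1 = 1.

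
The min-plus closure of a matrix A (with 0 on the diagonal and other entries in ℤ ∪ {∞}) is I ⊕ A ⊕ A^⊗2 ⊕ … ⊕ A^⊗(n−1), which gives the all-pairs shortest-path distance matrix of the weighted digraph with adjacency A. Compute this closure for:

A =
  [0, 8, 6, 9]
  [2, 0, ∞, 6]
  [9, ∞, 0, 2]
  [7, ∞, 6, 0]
Closure =
  [0, 8, 6, 8]
  [2, 0, 8, 6]
  [9, 17, 0, 2]
  [7, 15, 6, 0]

This is the Floyd-Warshall all-pairs shortest-path computation. For each intermediate vertex k = 0, 1, …, 3, update dist[i][j] ← min(dist[i][j], dist[i][k] + dist[k][j]). The final matrix gives, for each (i, j), the minimum total weight of any directed path from i to j (possibly empty when i = j).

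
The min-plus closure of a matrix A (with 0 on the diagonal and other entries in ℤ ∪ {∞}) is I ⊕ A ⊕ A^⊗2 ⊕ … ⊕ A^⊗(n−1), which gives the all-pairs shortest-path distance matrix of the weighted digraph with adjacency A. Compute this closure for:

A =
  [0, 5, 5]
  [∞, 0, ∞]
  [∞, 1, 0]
Closure =
  [0, 5, 5]
  [∞, 0, ∞]
  [∞, 1, 0]

This is the Floyd-Warshall all-pairs shortest-path computation. For each intermediate vertex k = 0, 1, …, 2, update dist[i][j] ← min(dist[i][j], dist[i][k] + dist[k][j]). The final matrix gives, for each (i, j), the minimum total weight of any directed path from i to j (possibly empty when i = j).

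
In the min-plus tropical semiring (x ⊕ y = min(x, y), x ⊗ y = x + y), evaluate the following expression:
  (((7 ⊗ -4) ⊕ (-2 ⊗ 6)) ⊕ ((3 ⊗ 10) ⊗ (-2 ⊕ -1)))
(((7 ⊗ -4) ⊕ (-2 ⊗ 6)) ⊕ ((3 ⊗ 10) ⊗ (-2 ⊕ -1))) = 3

Expand innermost to outermost. Recall ⊕ takes the minimum of its arguments and ⊗ takes their sum. Working out the expression (((7 ⊗ -4) ⊕ (-2 ⊗ 6)) ⊕ ((3 ⊗ 10) ⊗ (-2 ⊕ -1))) gives 3.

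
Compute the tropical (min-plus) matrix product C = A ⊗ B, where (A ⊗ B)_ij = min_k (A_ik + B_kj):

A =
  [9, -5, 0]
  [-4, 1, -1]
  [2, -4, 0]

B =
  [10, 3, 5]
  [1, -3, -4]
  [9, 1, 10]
A ⊗ B =
  [-4, -8, -9]
  [2, -2, -3]
  [-3, -7, -8]

Apply the min-plus product entry-by-entry:
  C[0][0] = min over k of (A[0][0] + B[0][0] = 9 + 10 = 19, A[0][1] + B[1][0] = -5 + 1 = -4, A[0][2] + B[2][0] = 0 + 9 = 9) = -4 (attained at k = 1)
  C[0][1] = min over k of (A[0][0] + B[0][1] = 9 + 3 = 12, A[0][1] + B[1][1] = -5 + -3 = -8, A[0][2] + B[2][1] = 0 + 1 = 1) = -8 (attained at k = 1)
  C[0][2] = min over k of (A[0][0] + B[0][2] = 9 + 5 = 14, A[0][1] + B[1][2] = -5 + -4 = -9, A[0][2] + B[2][2] = 0 + 10 = 10) = -9 (attained at k = 1)
  C[1][0] = min over k of (A[1][0] + B[0][0] = -4 + 10 = 6, A[1][1] + B[1][0] = 1 + 1 = 2, A[1][2] + B[2][0] = -1 + 9 = 8) = 2 (attained at k = 1)
  C[1][1] = min over k of (A[1][0] + B[0][1] = -4 + 3 = -1, A[1][1] + B[1][1] = 1 + -3 = -2, A[1][2] + B[2][1] = -1 + 1 = 0) = -2 (attained at k = 1)
  C[1][2] = min over k of (A[1][0] + B[0][2] = -4 + 5 = 1, A[1][1] + B[1][2] = 1 + -4 = -3, A[1][2] + B[2][2] = -1 + 10 = 9) = -3 (attained at k = 1)
  C[2][0] = min over k of (A[2][0] + B[0][0] = 2 + 10 = 12, A[2][1] + B[1][0] = -4 + 1 = -3, A[2][2] + B[2][0] = 0 + 9 = 9) = -3 (attained at k = 1)
  C[2][1] = min over k of (A[2][0] + B[0][1] = 2 + 3 = 5, A[2][1] + B[1][1] = -4 + -3 = -7, A[2][2] + B[2][1] = 0 + 1 = 1) = -7 (attained at k = 1)
  C[2][2] = min over k of (A[2][0] + B[0][2] = 2 + 5 = 7, A[2][1] + B[1][2] = -4 + -4 = -8, A[2][2] + B[2][2] = 0 + 10 = 10) = -8 (attained at k = 1)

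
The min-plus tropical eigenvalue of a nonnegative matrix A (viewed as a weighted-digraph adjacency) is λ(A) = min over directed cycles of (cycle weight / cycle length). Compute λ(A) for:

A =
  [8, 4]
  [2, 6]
λ(A) = 3

Enumerate directed cycles and compute their means (weight / length). Sample:
  cycle 0 → 0: weight = 8, length = 1, mean = 8/1 ≈ 8.000
  cycle 1 → 1: weight = 6, length = 1, mean = 6/1 ≈ 6.000
  cycle 0 → 1 → 0: weight = 6, length = 2, mean = 6/2 ≈ 3.000
  cycle 1 → 0 → 1: weight = 6, length = 2, mean = 6/2 ≈ 3.000
Minimum mean = 3.000, attained e.g. along the cycle 0 → 1 → 0 with weight 6 and length 2. So λ(A) = 6/2 = 3.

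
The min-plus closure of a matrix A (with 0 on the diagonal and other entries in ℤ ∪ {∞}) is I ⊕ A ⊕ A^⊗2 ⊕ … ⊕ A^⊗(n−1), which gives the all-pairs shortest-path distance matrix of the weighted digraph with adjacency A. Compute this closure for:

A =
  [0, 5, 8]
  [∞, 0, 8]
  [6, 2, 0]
Closure =
  [0, 5, 8]
  [14, 0, 8]
  [6, 2, 0]

This is the Floyd-Warshall all-pairs shortest-path computation. For each intermediate vertex k = 0, 1, …, 2, update dist[i][j] ← min(dist[i][j], dist[i][k] + dist[k][j]). The final matrix gives, for each (i, j), the minimum total weight of any directed path from i to j (possibly empty when i = j).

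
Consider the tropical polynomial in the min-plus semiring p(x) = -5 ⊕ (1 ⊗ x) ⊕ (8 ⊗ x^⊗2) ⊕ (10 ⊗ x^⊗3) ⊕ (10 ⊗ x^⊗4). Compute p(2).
p(2) = -5

A tropical monomial a ⊗ x^⊗i evaluates to a + i · x. Evaluating each term at x = 2:
  Term 0 contributes -5 + 0 · 2 = -5
  Term 1 contributes 1 + 1 · 2 = 3
  Term 2 contributes 8 + 2 · 2 = 12
  Term 3 contributes 10 + 3 · 2 = 16
  Term 4 contributes 10 + 4 · 2 = 18
p(2) = ⊕ of these = min[-5, 3, 12, 16, 18] = -5.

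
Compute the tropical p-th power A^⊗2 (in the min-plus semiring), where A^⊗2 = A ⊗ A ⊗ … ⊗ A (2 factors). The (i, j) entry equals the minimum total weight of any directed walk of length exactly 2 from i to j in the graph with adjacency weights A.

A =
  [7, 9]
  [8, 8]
A^⊗2 =
  [14, 16]
  [15, 16]

Each entry (A^⊗2)_ij equals the minimum over all length-2 walks i = v_0 → v_1 → … → v_2 = j of Σ_t A[v_t][v_{t+1}]. For example, for (i, j) = (0, 1) we minimise over 2 possible intermediate vertex sequences; the minimum is 16, attained along the walk 0 → 0 → 1.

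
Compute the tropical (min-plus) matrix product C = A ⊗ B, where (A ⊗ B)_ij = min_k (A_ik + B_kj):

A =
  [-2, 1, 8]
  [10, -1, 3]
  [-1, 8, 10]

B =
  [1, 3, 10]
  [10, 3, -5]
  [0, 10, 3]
A ⊗ B =
  [-1, 1, -4]
  [3, 2, -6]
  [0, 2, 3]

Apply the min-plus product entry-by-entry:
  C[0][0] = min over k of (A[0][0] + B[0][0] = -2 + 1 = -1, A[0][1] + B[1][0] = 1 + 10 = 11, A[0][2] + B[2][0] = 8 + 0 = 8) = -1 (attained at k = 0)
  C[0][1] = min over k of (A[0][0] + B[0][1] = -2 + 3 = 1, A[0][1] + B[1][1] = 1 + 3 = 4, A[0][2] + B[2][1] = 8 + 10 = 18) = 1 (attained at k = 0)
  C[0][2] = min over k of (A[0][0] + B[0][2] = -2 + 10 = 8, A[0][1] + B[1][2] = 1 + -5 = -4, A[0][2] + B[2][2] = 8 + 3 = 11) = -4 (attained at k = 1)
  C[1][0] = min over k of (A[1][0] + B[0][0] = 10 + 1 = 11, A[1][1] + B[1][0] = -1 + 10 = 9, A[1][2] + B[2][0] = 3 + 0 = 3) = 3 (attained at k = 2)
  C[1][1] = min over k of (A[1][0] + B[0][1] = 10 + 3 = 13, A[1][1] + B[1][1] = -1 + 3 = 2, A[1][2] + B[2][1] = 3 + 10 = 13) = 2 (attained at k = 1)
  C[1][2] = min over k of (A[1][0] + B[0][2] = 10 + 10 = 20, A[1][1] + B[1][2] = -1 + -5 = -6, A[1][2] + B[2][2] = 3 + 3 = 6) = -6 (attained at k = 1)
  C[2][0] = min over k of (A[2][0] + B[0][0] = -1 + 1 = 0, A[2][1] + B[1][0] = 8 + 10 = 18, A[2][2] + B[2][0] = 10 + 0 = 10) = 0 (attained at k = 0)
  C[2][1] = min over k of (A[2][0] + B[0][1] = -1 + 3 = 2, A[2][1] + B[1][1] = 8 + 3 = 11, A[2][2] + B[2][1] = 10 + 10 = 20) = 2 (attained at k = 0)
  C[2][2] = min over k of (A[2][0] + B[0][2] = -1 + 10 = 9, A[2][1] + B[1][2] = 8 + -5 = 3, A[2][2] + B[2][2] = 10 + 3 = 13) = 3 (attained at k = 1)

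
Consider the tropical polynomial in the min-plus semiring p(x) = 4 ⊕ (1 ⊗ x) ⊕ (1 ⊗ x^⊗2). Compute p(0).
p(0) = 1

A tropical monomial a ⊗ x^⊗i evaluates to a + i · x. Evaluating each term at x = 0:
  Term 0 contributes 4 + 0 · 0 = 4
  Term 1 contributes 1 + 1 · 0 = 1
  Term 2 contributes 1 + 2 · 0 = 1
p(0) = ⊕ of these = min[4, 1, 1] = 1.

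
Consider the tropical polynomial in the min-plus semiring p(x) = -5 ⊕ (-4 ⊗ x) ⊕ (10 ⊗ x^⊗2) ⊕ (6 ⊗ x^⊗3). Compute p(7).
p(7) = -5

A tropical monomial a ⊗ x^⊗i evaluates to a + i · x. Evaluating each term at x = 7:
  Term 0 contributes -5 + 0 · 7 = -5
  Term 1 contributes -4 + 1 · 7 = 3
  Term 2 contributes 10 + 2 · 7 = 24
  Term 3 contributes 6 + 3 · 7 = 27
p(7) = ⊕ of these = min[-5, 3, 24, 27] = -5.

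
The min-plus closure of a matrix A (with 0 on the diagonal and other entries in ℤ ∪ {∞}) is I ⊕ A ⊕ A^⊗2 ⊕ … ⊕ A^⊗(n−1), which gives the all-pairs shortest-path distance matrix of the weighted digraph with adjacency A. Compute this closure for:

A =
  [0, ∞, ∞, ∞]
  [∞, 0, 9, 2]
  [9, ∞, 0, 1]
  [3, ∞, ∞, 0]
Closure =
  [0, ∞, ∞, ∞]
  [5, 0, 9, 2]
  [4, ∞, 0, 1]
  [3, ∞, ∞, 0]

This is the Floyd-Warshall all-pairs shortest-path computation. For each intermediate vertex k = 0, 1, …, 3, update dist[i][j] ← min(dist[i][j], dist[i][k] + dist[k][j]). The final matrix gives, for each (i, j), the minimum total weight of any directed path from i to j (possibly empty when i = j).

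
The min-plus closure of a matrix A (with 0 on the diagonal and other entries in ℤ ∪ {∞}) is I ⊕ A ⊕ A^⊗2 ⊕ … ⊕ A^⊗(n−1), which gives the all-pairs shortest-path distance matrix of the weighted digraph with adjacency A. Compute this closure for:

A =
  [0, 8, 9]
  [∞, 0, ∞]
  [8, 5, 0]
Closure =
  [0, 8, 9]
  [∞, 0, ∞]
  [8, 5, 0]

This is the Floyd-Warshall all-pairs shortest-path computation. For each intermediate vertex k = 0, 1, …, 2, update dist[i][j] ← min(dist[i][j], dist[i][k] + dist[k][j]). The final matrix gives, for each (i, j), the minimum total weight of any directed path from i to j (possibly empty when i = j).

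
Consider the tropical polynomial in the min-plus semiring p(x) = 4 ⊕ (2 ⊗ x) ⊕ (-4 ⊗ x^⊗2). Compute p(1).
p(1) = -2

A tropical monomial a ⊗ x^⊗i evaluates to a + i · x. Evaluating each term at x = 1:
  Term 0 contributes 4 + 0 · 1 = 4
  Term 1 contributes 2 + 1 · 1 = 3
  Term 2 contributes -4 + 2 · 1 = -2
p(1) = ⊕ of these = min[4, 3, -2] = -2.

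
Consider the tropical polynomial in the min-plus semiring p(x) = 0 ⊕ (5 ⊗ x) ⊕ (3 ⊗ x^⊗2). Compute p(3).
p(3) = 0

A tropical monomial a ⊗ x^⊗i evaluates to a + i · x. Evaluating each term at x = 3:
  Term 0 contributes 0 + 0 · 3 = 0
  Term 1 contributes 5 + 1 · 3 = 8
  Term 2 contributes 3 + 2 · 3 = 9
p(3) = ⊕ of these = min[0, 8, 9] = 0.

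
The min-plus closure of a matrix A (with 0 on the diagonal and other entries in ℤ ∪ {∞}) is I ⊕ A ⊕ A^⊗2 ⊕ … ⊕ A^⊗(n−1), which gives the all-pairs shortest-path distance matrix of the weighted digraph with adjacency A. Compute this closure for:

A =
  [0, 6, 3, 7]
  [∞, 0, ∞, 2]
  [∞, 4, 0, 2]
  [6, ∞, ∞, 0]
Closure =
  [0, 6, 3, 5]
  [8, 0, 11, 2]
  [8, 4, 0, 2]
  [6, 12, 9, 0]

This is the Floyd-Warshall all-pairs shortest-path computation. For each intermediate vertex k = 0, 1, …, 3, update dist[i][j] ← min(dist[i][j], dist[i][k] + dist[k][j]). The final matrix gives, for each (i, j), the minimum total weight of any directed path from i to j (possibly empty when i = j).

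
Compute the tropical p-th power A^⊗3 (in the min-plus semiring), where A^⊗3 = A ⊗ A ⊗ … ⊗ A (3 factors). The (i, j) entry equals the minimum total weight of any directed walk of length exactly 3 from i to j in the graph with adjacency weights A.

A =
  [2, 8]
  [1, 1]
A^⊗3 =
  [6, 10]
  [3, 3]

Each entry (A^⊗3)_ij equals the minimum over all length-3 walks i = v_0 → v_1 → … → v_3 = j of Σ_t A[v_t][v_{t+1}]. For example, for (i, j) = (0, 1) we minimise over 4 possible intermediate vertex sequences; the minimum is 10, attained along the walk 0 → 1 → 1 → 1.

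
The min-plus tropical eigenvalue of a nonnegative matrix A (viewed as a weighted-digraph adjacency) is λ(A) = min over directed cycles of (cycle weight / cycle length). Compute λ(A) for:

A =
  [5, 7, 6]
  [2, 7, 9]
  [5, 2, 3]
λ(A) = 3

Enumerate directed cycles and compute their means (weight / length). Sample:
  cycle 0 → 0: weight = 5, length = 1, mean = 5/1 ≈ 5.000
  cycle 1 → 1: weight = 7, length = 1, mean = 7/1 ≈ 7.000
  cycle 2 → 2: weight = 3, length = 1, mean = 3/1 ≈ 3.000
  cycle 0 → 1 → 0: weight = 9, length = 2, mean = 9/2 ≈ 4.500
  cycle 0 → 2 → 0: weight = 11, length = 2, mean = 11/2 ≈ 5.500
  cycle 1 → 0 → 1: weight = 9, length = 2, mean = 9/2 ≈ 4.500
Minimum mean = 3.000, attained e.g. along the cycle 2 → 2 with weight 3 and length 1. So λ(A) = 3/1 = 3.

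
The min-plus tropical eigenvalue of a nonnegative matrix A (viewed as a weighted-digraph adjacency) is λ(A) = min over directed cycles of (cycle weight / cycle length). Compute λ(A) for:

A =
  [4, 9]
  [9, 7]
λ(A) = 4

Enumerate directed cycles and compute their means (weight / length). Sample:
  cycle 0 → 0: weight = 4, length = 1, mean = 4/1 ≈ 4.000
  cycle 1 → 1: weight = 7, length = 1, mean = 7/1 ≈ 7.000
  cycle 0 → 1 → 0: weight = 18, length = 2, mean = 18/2 ≈ 9.000
  cycle 1 → 0 → 1: weight = 18, length = 2, mean = 18/2 ≈ 9.000
Minimum mean = 4.000, attained e.g. along the cycle 0 → 0 with weight 4 and length 1. So λ(A) = 4/1 = 4.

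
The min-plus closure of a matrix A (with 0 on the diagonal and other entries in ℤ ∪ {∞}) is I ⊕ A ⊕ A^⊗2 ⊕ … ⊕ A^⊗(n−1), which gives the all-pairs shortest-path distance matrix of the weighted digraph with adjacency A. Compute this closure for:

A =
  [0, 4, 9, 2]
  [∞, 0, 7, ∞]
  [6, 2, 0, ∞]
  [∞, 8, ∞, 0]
Closure =
  [0, 4, 9, 2]
  [13, 0, 7, 15]
  [6, 2, 0, 8]
  [21, 8, 15, 0]

This is the Floyd-Warshall all-pairs shortest-path computation. For each intermediate vertex k = 0, 1, …, 3, update dist[i][j] ← min(dist[i][j], dist[i][k] + dist[k][j]). The final matrix gives, for each (i, j), the minimum total weight of any directed path from i to j (possibly empty when i = j).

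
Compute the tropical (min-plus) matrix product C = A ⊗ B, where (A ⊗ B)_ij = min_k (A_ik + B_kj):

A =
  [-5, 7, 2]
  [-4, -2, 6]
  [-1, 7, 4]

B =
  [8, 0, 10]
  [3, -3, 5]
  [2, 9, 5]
A ⊗ B =
  [3, -5, 5]
  [1, -5, 3]
  [6, -1, 9]

Apply the min-plus product entry-by-entry:
  C[0][0] = min over k of (A[0][0] + B[0][0] = -5 + 8 = 3, A[0][1] + B[1][0] = 7 + 3 = 10, A[0][2] + B[2][0] = 2 + 2 = 4) = 3 (attained at k = 0)
  C[0][1] = min over k of (A[0][0] + B[0][1] = -5 + 0 = -5, A[0][1] + B[1][1] = 7 + -3 = 4, A[0][2] + B[2][1] = 2 + 9 = 11) = -5 (attained at k = 0)
  C[0][2] = min over k of (A[0][0] + B[0][2] = -5 + 10 = 5, A[0][1] + B[1][2] = 7 + 5 = 12, A[0][2] + B[2][2] = 2 + 5 = 7) = 5 (attained at k = 0)
  C[1][0] = min over k of (A[1][0] + B[0][0] = -4 + 8 = 4, A[1][1] + B[1][0] = -2 + 3 = 1, A[1][2] + B[2][0] = 6 + 2 = 8) = 1 (attained at k = 1)
  C[1][1] = min over k of (A[1][0] + B[0][1] = -4 + 0 = -4, A[1][1] + B[1][1] = -2 + -3 = -5, A[1][2] + B[2][1] = 6 + 9 = 15) = -5 (attained at k = 1)
  C[1][2] = min over k of (A[1][0] + B[0][2] = -4 + 10 = 6, A[1][1] + B[1][2] = -2 + 5 = 3, A[1][2] + B[2][2] = 6 + 5 = 11) = 3 (attained at k = 1)
  C[2][0] = min over k of (A[2][0] + B[0][0] = -1 + 8 = 7, A[2][1] + B[1][0] = 7 + 3 = 10, A[2][2] + B[2][0] = 4 + 2 = 6) = 6 (attained at k = 2)
  C[2][1] = min over k of (A[2][0] + B[0][1] = -1 + 0 = -1, A[2][1] + B[1][1] = 7 + -3 = 4, A[2][2] + B[2][1] = 4 + 9 = 13) = -1 (attained at k = 0)
  C[2][2] = min over k of (A[2][0] + B[0][2] = -1 + 10 = 9, A[2][1] + B[1][2] = 7 + 5 = 12, A[2][2] + B[2][2] = 4 + 5 = 9) = 9 (attained at k = 0)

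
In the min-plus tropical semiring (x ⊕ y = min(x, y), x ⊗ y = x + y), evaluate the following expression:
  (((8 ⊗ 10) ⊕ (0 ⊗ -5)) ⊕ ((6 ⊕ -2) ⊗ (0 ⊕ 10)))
(((8 ⊗ 10) ⊕ (0 ⊗ -5)) ⊕ ((6 ⊕ -2) ⊗ (0 ⊕ 10))) = -5

Expand innermost to outermost. Recall ⊕ takes the minimum of its arguments and ⊗ takes their sum. Working out the expression (((8 ⊗ 10) ⊕ (0 ⊗ -5)) ⊕ ((6 ⊕ -2) ⊗ (0 ⊕ 10))) gives -5.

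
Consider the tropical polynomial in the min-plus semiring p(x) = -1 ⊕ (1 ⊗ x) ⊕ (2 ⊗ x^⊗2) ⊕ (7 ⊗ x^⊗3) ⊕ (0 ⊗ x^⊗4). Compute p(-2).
p(-2) = -8

A tropical monomial a ⊗ x^⊗i evaluates to a + i · x. Evaluating each term at x = -2:
  Term 0 contributes -1 + 0 · -2 = -1
  Term 1 contributes 1 + 1 · -2 = -1
  Term 2 contributes 2 + 2 · -2 = -2
  Term 3 contributes 7 + 3 · -2 = 1
  Term 4 contributes 0 + 4 · -2 = -8
p(-2) = ⊕ of these = min[-1, -1, -2, 1, -8] = -8.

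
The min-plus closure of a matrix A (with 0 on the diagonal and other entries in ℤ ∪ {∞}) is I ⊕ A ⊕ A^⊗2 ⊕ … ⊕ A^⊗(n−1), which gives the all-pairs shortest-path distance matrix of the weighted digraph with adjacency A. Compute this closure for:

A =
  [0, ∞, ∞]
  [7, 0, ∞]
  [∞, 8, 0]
Closure =
  [0, ∞, ∞]
  [7, 0, ∞]
  [15, 8, 0]

This is the Floyd-Warshall all-pairs shortest-path computation. For each intermediate vertex k = 0, 1, …, 2, update dist[i][j] ← min(dist[i][j], dist[i][k] + dist[k][j]). The final matrix gives, for each (i, j), the minimum total weight of any directed path from i to j (possibly empty when i = j).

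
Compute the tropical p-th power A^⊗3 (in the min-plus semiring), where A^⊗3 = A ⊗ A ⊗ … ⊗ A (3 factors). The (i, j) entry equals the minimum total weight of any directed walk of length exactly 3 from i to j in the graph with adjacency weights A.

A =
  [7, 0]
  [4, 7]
A^⊗3 =
  [11, 4]
  [8, 11]

Each entry (A^⊗3)_ij equals the minimum over all length-3 walks i = v_0 → v_1 → … → v_3 = j of Σ_t A[v_t][v_{t+1}]. For example, for (i, j) = (0, 1) we minimise over 4 possible intermediate vertex sequences; the minimum is 4, attained along the walk 0 → 1 → 0 → 1.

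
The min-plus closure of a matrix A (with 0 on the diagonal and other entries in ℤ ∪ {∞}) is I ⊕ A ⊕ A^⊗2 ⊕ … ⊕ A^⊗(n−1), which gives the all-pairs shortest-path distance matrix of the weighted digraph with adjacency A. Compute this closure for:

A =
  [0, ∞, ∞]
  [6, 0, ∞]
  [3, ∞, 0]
Closure =
  [0, ∞, ∞]
  [6, 0, ∞]
  [3, ∞, 0]

This is the Floyd-Warshall all-pairs shortest-path computation. For each intermediate vertex k = 0, 1, …, 2, update dist[i][j] ← min(dist[i][j], dist[i][k] + dist[k][j]). The final matrix gives, for each (i, j), the minimum total weight of any directed path from i to j (possibly empty when i = j).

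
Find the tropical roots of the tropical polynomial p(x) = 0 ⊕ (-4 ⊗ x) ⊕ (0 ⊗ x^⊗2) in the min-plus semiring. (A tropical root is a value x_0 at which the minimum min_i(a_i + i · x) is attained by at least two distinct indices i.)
Roots: {-4, 4}

Each tropical root is a break point of the lower envelope of the lines y = a_i + i · x (there are 3 lines, with slopes 0, 1, ..., 2). Only the lines that attain the minimum somewhere contribute to roots; other lines are dominated. Here the surviving (envelope) indices are i = 2, i = 1, i = 0.
Intersections between consecutive envelope lines give the roots: for adjacent envelope indices i < j the intersection is x = (a_i − a_j) / (j − i). Reading off the sorted break points: {-4, 4}.
Verification: at each break x_0, at least two indices attain the minimum of min_i(a_i + i · x_0).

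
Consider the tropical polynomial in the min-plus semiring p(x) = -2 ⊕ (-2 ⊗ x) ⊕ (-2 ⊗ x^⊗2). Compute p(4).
p(4) = -2

A tropical monomial a ⊗ x^⊗i evaluates to a + i · x. Evaluating each term at x = 4:
  Term 0 contributes -2 + 0 · 4 = -2
  Term 1 contributes -2 + 1 · 4 = 2
  Term 2 contributes -2 + 2 · 4 = 6
p(4) = ⊕ of these = min[-2, 2, 6] = -2.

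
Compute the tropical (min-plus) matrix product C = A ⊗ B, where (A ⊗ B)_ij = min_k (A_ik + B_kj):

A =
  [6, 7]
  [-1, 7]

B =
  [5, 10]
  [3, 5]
A ⊗ B =
  [10, 12]
  [4, 9]

Apply the min-plus product entry-by-entry:
  C[0][0] = min over k of (A[0][0] + B[0][0] = 6 + 5 = 11, A[0][1] + B[1][0] = 7 + 3 = 10) = 10 (attained at k = 1)
  C[0][1] = min over k of (A[0][0] + B[0][1] = 6 + 10 = 16, A[0][1] + B[1][1] = 7 + 5 = 12) = 12 (attained at k = 1)
  C[1][0] = min over k of (A[1][0] + B[0][0] = -1 + 5 = 4, A[1][1] + B[1][0] = 7 + 3 = 10) = 4 (attained at k = 0)
  C[1][1] = min over k of (A[1][0] + B[0][1] = -1 + 10 = 9, A[1][1] + B[1][1] = 7 + 5 = 12) = 9 (attained at k = 0)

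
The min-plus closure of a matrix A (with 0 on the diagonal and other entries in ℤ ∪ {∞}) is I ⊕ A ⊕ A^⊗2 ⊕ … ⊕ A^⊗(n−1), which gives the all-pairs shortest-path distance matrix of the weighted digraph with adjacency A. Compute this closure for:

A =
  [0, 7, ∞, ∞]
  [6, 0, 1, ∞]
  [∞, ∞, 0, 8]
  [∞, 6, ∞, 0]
Closure =
  [0, 7, 8, 16]
  [6, 0, 1, 9]
  [20, 14, 0, 8]
  [12, 6, 7, 0]

This is the Floyd-Warshall all-pairs shortest-path computation. For each intermediate vertex k = 0, 1, …, 3, update dist[i][j] ← min(dist[i][j], dist[i][k] + dist[k][j]). The final matrix gives, for each (i, j), the minimum total weight of any directed path from i to j (possibly empty when i = j).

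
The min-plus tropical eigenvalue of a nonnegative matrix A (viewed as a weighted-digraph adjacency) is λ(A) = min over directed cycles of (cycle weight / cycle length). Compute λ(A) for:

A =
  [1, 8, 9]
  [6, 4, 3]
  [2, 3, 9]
λ(A) = 1

Enumerate directed cycles and compute their means (weight / length). Sample:
  cycle 0 → 0: weight = 1, length = 1, mean = 1/1 ≈ 1.000
  cycle 1 → 1: weight = 4, length = 1, mean = 4/1 ≈ 4.000
  cycle 2 → 2: weight = 9, length = 1, mean = 9/1 ≈ 9.000
  cycle 0 → 1 → 0: weight = 14, length = 2, mean = 14/2 ≈ 7.000
  cycle 0 → 2 → 0: weight = 11, length = 2, mean = 11/2 ≈ 5.500
  cycle 1 → 0 → 1: weight = 14, length = 2, mean = 14/2 ≈ 7.000
Minimum mean = 1.000, attained e.g. along the cycle 0 → 0 with weight 1 and length 1. So λ(A) = 1/1 = 1.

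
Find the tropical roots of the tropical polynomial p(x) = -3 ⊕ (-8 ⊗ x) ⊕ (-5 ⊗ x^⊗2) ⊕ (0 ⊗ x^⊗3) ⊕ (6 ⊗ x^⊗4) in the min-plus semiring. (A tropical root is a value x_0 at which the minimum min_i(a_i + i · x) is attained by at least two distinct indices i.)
Roots: {-6, -5, -3, 5}

Each tropical root is a break point of the lower envelope of the lines y = a_i + i · x (there are 5 lines, with slopes 0, 1, ..., 4). Only the lines that attain the minimum somewhere contribute to roots; other lines are dominated. Here the surviving (envelope) indices are i = 4, i = 3, i = 2, i = 1, i = 0.
Intersections between consecutive envelope lines give the roots: for adjacent envelope indices i < j the intersection is x = (a_i − a_j) / (j − i). Reading off the sorted break points: {-6, -5, -3, 5}.
Verification: at each break x_0, at least two indices attain the minimum of min_i(a_i + i · x_0).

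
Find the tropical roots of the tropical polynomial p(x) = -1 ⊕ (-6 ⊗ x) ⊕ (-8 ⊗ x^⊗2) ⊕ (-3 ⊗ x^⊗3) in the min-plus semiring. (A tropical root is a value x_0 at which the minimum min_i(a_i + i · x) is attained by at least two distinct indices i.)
Roots: {-5, 2, 5}

Each tropical root is a break point of the lower envelope of the lines y = a_i + i · x (there are 4 lines, with slopes 0, 1, ..., 3). Only the lines that attain the minimum somewhere contribute to roots; other lines are dominated. Here the surviving (envelope) indices are i = 3, i = 2, i = 1, i = 0.
Intersections between consecutive envelope lines give the roots: for adjacent envelope indices i < j the intersection is x = (a_i − a_j) / (j − i). Reading off the sorted break points: {-5, 2, 5}.
Verification: at each break x_0, at least two indices attain the minimum of min_i(a_i + i · x_0).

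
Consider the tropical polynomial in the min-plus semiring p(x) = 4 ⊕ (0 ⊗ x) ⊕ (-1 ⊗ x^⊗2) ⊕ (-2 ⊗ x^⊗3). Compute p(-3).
p(-3) = -11

A tropical monomial a ⊗ x^⊗i evaluates to a + i · x. Evaluating each term at x = -3:
  Term 0 contributes 4 + 0 · -3 = 4
  Term 1 contributes 0 + 1 · -3 = -3
  Term 2 contributes -1 + 2 · -3 = -7
  Term 3 contributes -2 + 3 · -3 = -11
p(-3) = ⊕ of these = min[4, -3, -7, -11] = -11.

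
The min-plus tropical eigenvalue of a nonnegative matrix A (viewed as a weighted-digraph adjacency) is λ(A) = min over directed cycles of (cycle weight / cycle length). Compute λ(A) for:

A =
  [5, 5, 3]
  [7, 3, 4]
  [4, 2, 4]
λ(A) = 3

Enumerate directed cycles and compute their means (weight / length). Sample:
  cycle 0 → 0: weight = 5, length = 1, mean = 5/1 ≈ 5.000
  cycle 1 → 1: weight = 3, length = 1, mean = 3/1 ≈ 3.000
  cycle 2 → 2: weight = 4, length = 1, mean = 4/1 ≈ 4.000
  cycle 0 → 1 → 0: weight = 12, length = 2, mean = 12/2 ≈ 6.000
  cycle 0 → 2 → 0: weight = 7, length = 2, mean = 7/2 ≈ 3.500
  cycle 1 → 0 → 1: weight = 12, length = 2, mean = 12/2 ≈ 6.000
Minimum mean = 3.000, attained e.g. along the cycle 1 → 1 with weight 3 and length 1. So λ(A) = 3/1 = 3.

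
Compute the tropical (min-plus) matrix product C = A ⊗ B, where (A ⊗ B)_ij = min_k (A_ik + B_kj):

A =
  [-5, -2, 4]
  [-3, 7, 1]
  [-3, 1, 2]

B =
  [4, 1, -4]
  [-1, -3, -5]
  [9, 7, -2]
A ⊗ B =
  [-3, -5, -9]
  [1, -2, -7]
  [0, -2, -7]

Apply the min-plus product entry-by-entry:
  C[0][0] = min over k of (A[0][0] + B[0][0] = -5 + 4 = -1, A[0][1] + B[1][0] = -2 + -1 = -3, A[0][2] + B[2][0] = 4 + 9 = 13) = -3 (attained at k = 1)
  C[0][1] = min over k of (A[0][0] + B[0][1] = -5 + 1 = -4, A[0][1] + B[1][1] = -2 + -3 = -5, A[0][2] + B[2][1] = 4 + 7 = 11) = -5 (attained at k = 1)
  C[0][2] = min over k of (A[0][0] + B[0][2] = -5 + -4 = -9, A[0][1] + B[1][2] = -2 + -5 = -7, A[0][2] + B[2][2] = 4 + -2 = 2) = -9 (attained at k = 0)
  C[1][0] = min over k of (A[1][0] + B[0][0] = -3 + 4 = 1, A[1][1] + B[1][0] = 7 + -1 = 6, A[1][2] + B[2][0] = 1 + 9 = 10) = 1 (attained at k = 0)
  C[1][1] = min over k of (A[1][0] + B[0][1] = -3 + 1 = -2, A[1][1] + B[1][1] = 7 + -3 = 4, A[1][2] + B[2][1] = 1 + 7 = 8) = -2 (attained at k = 0)
  C[1][2] = min over k of (A[1][0] + B[0][2] = -3 + -4 = -7, A[1][1] + B[1][2] = 7 + -5 = 2, A[1][2] + B[2][2] = 1 + -2 = -1) = -7 (attained at k = 0)
  C[2][0] = min over k of (A[2][0] + B[0][0] = -3 + 4 = 1, A[2][1] + B[1][0] = 1 + -1 = 0, A[2][2] + B[2][0] = 2 + 9 = 11) = 0 (attained at k = 1)
  C[2][1] = min over k of (A[2][0] + B[0][1] = -3 + 1 = -2, A[2][1] + B[1][1] = 1 + -3 = -2, A[2][2] + B[2][1] = 2 + 7 = 9) = -2 (attained at k = 0)
  C[2][2] = min over k of (A[2][0] + B[0][2] = -3 + -4 = -7, A[2][1] + B[1][2] = 1 + -5 = -4, A[2][2] + B[2][2] = 2 + -2 = 0) = -7 (attained at k = 0)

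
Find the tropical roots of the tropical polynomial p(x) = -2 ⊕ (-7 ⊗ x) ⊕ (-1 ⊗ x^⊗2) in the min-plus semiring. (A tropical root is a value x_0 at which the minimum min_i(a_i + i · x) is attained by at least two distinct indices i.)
Roots: {-6, 5}

Each tropical root is a break point of the lower envelope of the lines y = a_i + i · x (there are 3 lines, with slopes 0, 1, ..., 2). Only the lines that attain the minimum somewhere contribute to roots; other lines are dominated. Here the surviving (envelope) indices are i = 2, i = 1, i = 0.
Intersections between consecutive envelope lines give the roots: for adjacent envelope indices i < j the intersection is x = (a_i − a_j) / (j − i). Reading off the sorted break points: {-6, 5}.
Verification: at each break x_0, at least two indices attain the minimum of min_i(a_i + i · x_0).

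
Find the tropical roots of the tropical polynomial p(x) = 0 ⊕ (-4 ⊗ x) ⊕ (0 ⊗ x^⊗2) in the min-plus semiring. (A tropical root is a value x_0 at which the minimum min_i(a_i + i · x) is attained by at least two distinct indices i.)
Roots: {-4, 4}

Each tropical root is a break point of the lower envelope of the lines y = a_i + i · x (there are 3 lines, with slopes 0, 1, ..., 2). Only the lines that attain the minimum somewhere contribute to roots; other lines are dominated. Here the surviving (envelope) indices are i = 2, i = 1, i = 0.
Intersections between consecutive envelope lines give the roots: for adjacent envelope indices i < j the intersection is x = (a_i − a_j) / (j − i). Reading off the sorted break points: {-4, 4}.
Verification: at each break x_0, at least two indices attain the minimum of min_i(a_i + i · x_0).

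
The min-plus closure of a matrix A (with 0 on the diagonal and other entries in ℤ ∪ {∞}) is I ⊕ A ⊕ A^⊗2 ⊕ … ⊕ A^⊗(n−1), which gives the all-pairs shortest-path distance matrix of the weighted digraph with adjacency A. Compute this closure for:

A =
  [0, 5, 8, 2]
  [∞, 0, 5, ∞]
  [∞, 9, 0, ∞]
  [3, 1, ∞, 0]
Closure =
  [0, 3, 8, 2]
  [∞, 0, 5, ∞]
  [∞, 9, 0, ∞]
  [3, 1, 6, 0]

This is the Floyd-Warshall all-pairs shortest-path computation. For each intermediate vertex k = 0, 1, …, 3, update dist[i][j] ← min(dist[i][j], dist[i][k] + dist[k][j]). The final matrix gives, for each (i, j), the minimum total weight of any directed path from i to j (possibly empty when i = j).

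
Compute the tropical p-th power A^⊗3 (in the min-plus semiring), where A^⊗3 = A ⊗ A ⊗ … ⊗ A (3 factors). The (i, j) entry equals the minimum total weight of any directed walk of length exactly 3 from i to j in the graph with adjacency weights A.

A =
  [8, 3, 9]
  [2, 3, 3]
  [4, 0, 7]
A^⊗3 =
  [8, 6, 9]
  [5, 6, 6]
  [5, 3, 6]

Each entry (A^⊗3)_ij equals the minimum over all length-3 walks i = v_0 → v_1 → … → v_3 = j of Σ_t A[v_t][v_{t+1}]. For example, for (i, j) = (0, 2) we minimise over 9 possible intermediate vertex sequences; the minimum is 9, attained along the walk 0 → 1 → 1 → 2.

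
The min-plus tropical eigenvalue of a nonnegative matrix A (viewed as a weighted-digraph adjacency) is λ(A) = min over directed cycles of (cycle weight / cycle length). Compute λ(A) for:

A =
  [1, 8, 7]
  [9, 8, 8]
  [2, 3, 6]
λ(A) = 1

Enumerate directed cycles and compute their means (weight / length). Sample:
  cycle 0 → 0: weight = 1, length = 1, mean = 1/1 ≈ 1.000
  cycle 1 → 1: weight = 8, length = 1, mean = 8/1 ≈ 8.000
  cycle 2 → 2: weight = 6, length = 1, mean = 6/1 ≈ 6.000
  cycle 0 → 1 → 0: weight = 17, length = 2, mean = 17/2 ≈ 8.500
  cycle 0 → 2 → 0: weight = 9, length = 2, mean = 9/2 ≈ 4.500
  cycle 1 → 0 → 1: weight = 17, length = 2, mean = 17/2 ≈ 8.500
Minimum mean = 1.000, attained e.g. along the cycle 0 → 0 with weight 1 and length 1. So λ(A) = 1/1 = 1.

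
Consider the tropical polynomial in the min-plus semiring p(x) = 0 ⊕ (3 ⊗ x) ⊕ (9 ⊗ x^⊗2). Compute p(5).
p(5) = 0

A tropical monomial a ⊗ x^⊗i evaluates to a + i · x. Evaluating each term at x = 5:
  Term 0 contributes 0 + 0 · 5 = 0
  Term 1 contributes 3 + 1 · 5 = 8
  Term 2 contributes 9 + 2 · 5 = 19
p(5) = ⊕ of these = min[0, 8, 19] = 0.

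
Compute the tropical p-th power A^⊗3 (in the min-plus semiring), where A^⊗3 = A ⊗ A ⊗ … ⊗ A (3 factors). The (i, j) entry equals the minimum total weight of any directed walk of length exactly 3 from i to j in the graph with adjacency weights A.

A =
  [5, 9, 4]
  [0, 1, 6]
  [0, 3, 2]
A^⊗3 =
  [6, 8, 8]
  [2, 3, 5]
  [4, 5, 6]

Each entry (A^⊗3)_ij equals the minimum over all length-3 walks i = v_0 → v_1 → … → v_3 = j of Σ_t A[v_t][v_{t+1}]. For example, for (i, j) = (0, 2) we minimise over 9 possible intermediate vertex sequences; the minimum is 8, attained along the walk 0 → 2 → 0 → 2.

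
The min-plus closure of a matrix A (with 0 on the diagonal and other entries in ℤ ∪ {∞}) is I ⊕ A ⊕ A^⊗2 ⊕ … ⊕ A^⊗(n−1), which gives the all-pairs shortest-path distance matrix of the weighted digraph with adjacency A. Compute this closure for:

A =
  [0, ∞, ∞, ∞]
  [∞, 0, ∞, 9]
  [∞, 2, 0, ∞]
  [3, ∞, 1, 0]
Closure =
  [0, ∞, ∞, ∞]
  [12, 0, 10, 9]
  [14, 2, 0, 11]
  [3, 3, 1, 0]

This is the Floyd-Warshall all-pairs shortest-path computation. For each intermediate vertex k = 0, 1, …, 3, update dist[i][j] ← min(dist[i][j], dist[i][k] + dist[k][j]). The final matrix gives, for each (i, j), the minimum total weight of any directed path from i to j (possibly empty when i = j).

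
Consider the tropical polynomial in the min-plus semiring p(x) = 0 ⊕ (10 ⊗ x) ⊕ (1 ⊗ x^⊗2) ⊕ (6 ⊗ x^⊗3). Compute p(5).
p(5) = 0

A tropical monomial a ⊗ x^⊗i evaluates to a + i · x. Evaluating each term at x = 5:
  Term 0 contributes 0 + 0 · 5 = 0
  Term 1 contributes 10 + 1 · 5 = 15
  Term 2 contributes 1 + 2 · 5 = 11
  Term 3 contributes 6 + 3 · 5 = 21
p(5) = ⊕ of these = min[0, 15, 11, 21] = 0.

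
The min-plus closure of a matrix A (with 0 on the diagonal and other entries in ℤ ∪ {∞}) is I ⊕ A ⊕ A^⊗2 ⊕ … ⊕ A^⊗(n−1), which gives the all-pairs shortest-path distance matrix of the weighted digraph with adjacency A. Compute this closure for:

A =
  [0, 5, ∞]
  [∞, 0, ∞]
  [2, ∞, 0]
Closure =
  [0, 5, ∞]
  [∞, 0, ∞]
  [2, 7, 0]

This is the Floyd-Warshall all-pairs shortest-path computation. For each intermediate vertex k = 0, 1, …, 2, update dist[i][j] ← min(dist[i][j], dist[i][k] + dist[k][j]). The final matrix gives, for each (i, j), the minimum total weight of any directed path from i to j (possibly empty when i = j).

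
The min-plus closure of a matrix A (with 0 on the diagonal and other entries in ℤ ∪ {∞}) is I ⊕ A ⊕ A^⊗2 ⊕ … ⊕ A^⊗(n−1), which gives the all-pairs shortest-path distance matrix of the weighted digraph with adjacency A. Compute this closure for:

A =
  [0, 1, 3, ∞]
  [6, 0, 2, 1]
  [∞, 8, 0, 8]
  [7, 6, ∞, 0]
Closure =
  [0, 1, 3, 2]
  [6, 0, 2, 1]
  [14, 8, 0, 8]
  [7, 6, 8, 0]

This is the Floyd-Warshall all-pairs shortest-path computation. For each intermediate vertex k = 0, 1, …, 3, update dist[i][j] ← min(dist[i][j], dist[i][k] + dist[k][j]). The final matrix gives, for each (i, j), the minimum total weight of any directed path from i to j (possibly empty when i = j).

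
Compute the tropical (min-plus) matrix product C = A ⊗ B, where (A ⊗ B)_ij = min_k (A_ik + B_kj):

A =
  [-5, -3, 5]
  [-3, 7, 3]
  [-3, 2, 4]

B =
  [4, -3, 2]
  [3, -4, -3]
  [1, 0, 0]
A ⊗ B =
  [-1, -8, -6]
  [1, -6, -1]
  [1, -6, -1]

Apply the min-plus product entry-by-entry:
  C[0][0] = min over k of (A[0][0] + B[0][0] = -5 + 4 = -1, A[0][1] + B[1][0] = -3 + 3 = 0, A[0][2] + B[2][0] = 5 + 1 = 6) = -1 (attained at k = 0)
  C[0][1] = min over k of (A[0][0] + B[0][1] = -5 + -3 = -8, A[0][1] + B[1][1] = -3 + -4 = -7, A[0][2] + B[2][1] = 5 + 0 = 5) = -8 (attained at k = 0)
  C[0][2] = min over k of (A[0][0] + B[0][2] = -5 + 2 = -3, A[0][1] + B[1][2] = -3 + -3 = -6, A[0][2] + B[2][2] = 5 + 0 = 5) = -6 (attained at k = 1)
  C[1][0] = min over k of (A[1][0] + B[0][0] = -3 + 4 = 1, A[1][1] + B[1][0] = 7 + 3 = 10, A[1][2] + B[2][0] = 3 + 1 = 4) = 1 (attained at k = 0)
  C[1][1] = min over k of (A[1][0] + B[0][1] = -3 + -3 = -6, A[1][1] + B[1][1] = 7 + -4 = 3, A[1][2] + B[2][1] = 3 + 0 = 3) = -6 (attained at k = 0)
  C[1][2] = min over k of (A[1][0] + B[0][2] = -3 + 2 = -1, A[1][1] + B[1][2] = 7 + -3 = 4, A[1][2] + B[2][2] = 3 + 0 = 3) = -1 (attained at k = 0)
  C[2][0] = min over k of (A[2][0] + B[0][0] = -3 + 4 = 1, A[2][1] + B[1][0] = 2 + 3 = 5, A[2][2] + B[2][0] = 4 + 1 = 5) = 1 (attained at k = 0)
  C[2][1] = min over k of (A[2][0] + B[0][1] = -3 + -3 = -6, A[2][1] + B[1][1] = 2 + -4 = -2, A[2][2] + B[2][1] = 4 + 0 = 4) = -6 (attained at k = 0)
  C[2][2] = min over k of (A[2][0] + B[0][2] = -3 + 2 = -1, A[2][1] + B[1][2] = 2 + -3 = -1, A[2][2] + B[2][2] = 4 + 0 = 4) = -1 (attained at k = 0)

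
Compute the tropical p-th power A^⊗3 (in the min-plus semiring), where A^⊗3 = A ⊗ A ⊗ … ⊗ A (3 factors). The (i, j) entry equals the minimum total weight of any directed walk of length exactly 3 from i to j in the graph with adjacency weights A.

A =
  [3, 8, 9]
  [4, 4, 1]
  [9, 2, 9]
A^⊗3 =
  [9, 11, 12]
  [7, 7, 4]
  [9, 5, 7]

Each entry (A^⊗3)_ij equals the minimum over all length-3 walks i = v_0 → v_1 → … → v_3 = j of Σ_t A[v_t][v_{t+1}]. For example, for (i, j) = (0, 2) we minimise over 9 possible intermediate vertex sequences; the minimum is 12, attained along the walk 0 → 0 → 1 → 2.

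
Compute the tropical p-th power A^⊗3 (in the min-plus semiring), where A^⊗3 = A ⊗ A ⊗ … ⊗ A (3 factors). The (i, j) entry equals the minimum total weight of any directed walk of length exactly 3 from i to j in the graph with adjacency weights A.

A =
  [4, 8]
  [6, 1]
A^⊗3 =
  [12, 10]
  [8, 3]

Each entry (A^⊗3)_ij equals the minimum over all length-3 walks i = v_0 → v_1 → … → v_3 = j of Σ_t A[v_t][v_{t+1}]. For example, for (i, j) = (0, 1) we minimise over 4 possible intermediate vertex sequences; the minimum is 10, attained along the walk 0 → 1 → 1 → 1.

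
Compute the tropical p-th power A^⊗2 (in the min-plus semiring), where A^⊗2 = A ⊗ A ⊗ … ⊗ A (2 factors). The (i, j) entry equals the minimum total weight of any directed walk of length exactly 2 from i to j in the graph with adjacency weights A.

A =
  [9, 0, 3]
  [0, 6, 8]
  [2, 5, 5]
A^⊗2 =
  [0, 6, 8]
  [6, 0, 3]
  [5, 2, 5]

Each entry (A^⊗2)_ij equals the minimum over all length-2 walks i = v_0 → v_1 → … → v_2 = j of Σ_t A[v_t][v_{t+1}]. For example, for (i, j) = (0, 2) we minimise over 3 possible intermediate vertex sequences; the minimum is 8, attained along the walk 0 → 1 → 2.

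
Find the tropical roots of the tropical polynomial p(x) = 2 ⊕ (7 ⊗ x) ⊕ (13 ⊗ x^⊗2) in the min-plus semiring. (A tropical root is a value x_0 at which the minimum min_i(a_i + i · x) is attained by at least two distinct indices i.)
Roots: {-6, -5}

Each tropical root is a break point of the lower envelope of the lines y = a_i + i · x (there are 3 lines, with slopes 0, 1, ..., 2). Only the lines that attain the minimum somewhere contribute to roots; other lines are dominated. Here the surviving (envelope) indices are i = 2, i = 1, i = 0.
Intersections between consecutive envelope lines give the roots: for adjacent envelope indices i < j the intersection is x = (a_i − a_j) / (j − i). Reading off the sorted break points: {-6, -5}.
Verification: at each break x_0, at least two indices attain the minimum of min_i(a_i + i · x_0).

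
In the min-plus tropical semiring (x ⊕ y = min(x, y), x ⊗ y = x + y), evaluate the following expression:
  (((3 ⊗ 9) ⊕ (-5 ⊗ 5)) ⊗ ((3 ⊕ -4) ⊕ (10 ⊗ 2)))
(((3 ⊗ 9) ⊕ (-5 ⊗ 5)) ⊗ ((3 ⊕ -4) ⊕ (10 ⊗ 2))) = -4

Expand innermost to outermost. Recall ⊕ takes the minimum of its arguments and ⊗ takes their sum. Working out the expression (((3 ⊗ 9) ⊕ (-5 ⊗ 5)) ⊗ ((3 ⊕ -4) ⊕ (10 ⊗ 2))) gives -4.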